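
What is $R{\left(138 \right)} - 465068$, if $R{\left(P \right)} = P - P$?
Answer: $-465068$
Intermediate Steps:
$R{\left(P \right)} = 0$
$R{\left(138 \right)} - 465068 = 0 - 465068 = -465068$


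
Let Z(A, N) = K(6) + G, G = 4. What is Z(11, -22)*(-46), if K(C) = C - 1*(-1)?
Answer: -506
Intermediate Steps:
K(C) = 1 + C (K(C) = C + 1 = 1 + C)
Z(A, N) = 11 (Z(A, N) = (1 + 6) + 4 = 7 + 4 = 11)
Z(11, -22)*(-46) = 11*(-46) = -506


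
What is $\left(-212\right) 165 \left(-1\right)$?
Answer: $34980$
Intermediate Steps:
$\left(-212\right) 165 \left(-1\right) = \left(-34980\right) \left(-1\right) = 34980$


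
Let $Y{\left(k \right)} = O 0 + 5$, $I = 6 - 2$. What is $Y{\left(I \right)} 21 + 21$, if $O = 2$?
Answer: $126$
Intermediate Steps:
$I = 4$ ($I = 6 - 2 = 4$)
$Y{\left(k \right)} = 5$ ($Y{\left(k \right)} = 2 \cdot 0 + 5 = 0 + 5 = 5$)
$Y{\left(I \right)} 21 + 21 = 5 \cdot 21 + 21 = 105 + 21 = 126$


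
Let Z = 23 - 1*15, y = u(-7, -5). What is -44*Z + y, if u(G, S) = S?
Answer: -357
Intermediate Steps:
y = -5
Z = 8 (Z = 23 - 15 = 8)
-44*Z + y = -44*8 - 5 = -352 - 5 = -357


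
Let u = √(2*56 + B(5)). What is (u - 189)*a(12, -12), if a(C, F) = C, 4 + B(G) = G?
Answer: -2268 + 12*√113 ≈ -2140.4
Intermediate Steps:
B(G) = -4 + G
u = √113 (u = √(2*56 + (-4 + 5)) = √(112 + 1) = √113 ≈ 10.630)
(u - 189)*a(12, -12) = (√113 - 189)*12 = (-189 + √113)*12 = -2268 + 12*√113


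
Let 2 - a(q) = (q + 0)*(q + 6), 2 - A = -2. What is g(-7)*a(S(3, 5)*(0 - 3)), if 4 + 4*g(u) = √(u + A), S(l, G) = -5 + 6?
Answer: -11 + 11*I*√3/4 ≈ -11.0 + 4.7631*I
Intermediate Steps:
A = 4 (A = 2 - 1*(-2) = 2 + 2 = 4)
S(l, G) = 1
g(u) = -1 + √(4 + u)/4 (g(u) = -1 + √(u + 4)/4 = -1 + √(4 + u)/4)
a(q) = 2 - q*(6 + q) (a(q) = 2 - (q + 0)*(q + 6) = 2 - q*(6 + q))
g(-7)*a(S(3, 5)*(0 - 3)) = (-1 + √(4 - 7)/4)*(2 - (1*(0 - 3))² - 6*(0 - 3)) = (-1 + √(-3)/4)*(2 - (1*(-3))² - 6*(-3)) = (-1 + (I*√3)/4)*(2 - 1*(-3)² - 6*(-3)) = (-1 + I*√3/4)*(2 - 1*9 + 18) = (-1 + I*√3/4)*(2 - 9 + 18) = (-1 + I*√3/4)*11 = -11 + 11*I*√3/4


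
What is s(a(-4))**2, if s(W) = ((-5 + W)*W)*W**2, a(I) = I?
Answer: 331776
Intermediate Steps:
s(W) = W**3*(-5 + W) (s(W) = (W*(-5 + W))*W**2 = W**3*(-5 + W))
s(a(-4))**2 = ((-4)**3*(-5 - 4))**2 = (-64*(-9))**2 = 576**2 = 331776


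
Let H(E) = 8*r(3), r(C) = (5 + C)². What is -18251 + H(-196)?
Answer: -17739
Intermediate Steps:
H(E) = 512 (H(E) = 8*(5 + 3)² = 8*8² = 8*64 = 512)
-18251 + H(-196) = -18251 + 512 = -17739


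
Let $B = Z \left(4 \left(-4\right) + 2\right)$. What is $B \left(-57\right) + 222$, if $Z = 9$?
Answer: $7404$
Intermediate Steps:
$B = -126$ ($B = 9 \left(4 \left(-4\right) + 2\right) = 9 \left(-16 + 2\right) = 9 \left(-14\right) = -126$)
$B \left(-57\right) + 222 = \left(-126\right) \left(-57\right) + 222 = 7182 + 222 = 7404$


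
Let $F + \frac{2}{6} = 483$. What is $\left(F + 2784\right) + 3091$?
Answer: $\frac{19073}{3} \approx 6357.7$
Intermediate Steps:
$F = \frac{1448}{3}$ ($F = - \frac{1}{3} + 483 = \frac{1448}{3} \approx 482.67$)
$\left(F + 2784\right) + 3091 = \left(\frac{1448}{3} + 2784\right) + 3091 = \frac{9800}{3} + 3091 = \frac{19073}{3}$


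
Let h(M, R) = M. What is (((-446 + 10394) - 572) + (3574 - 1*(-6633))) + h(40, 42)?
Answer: 19623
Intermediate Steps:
(((-446 + 10394) - 572) + (3574 - 1*(-6633))) + h(40, 42) = (((-446 + 10394) - 572) + (3574 - 1*(-6633))) + 40 = ((9948 - 572) + (3574 + 6633)) + 40 = (9376 + 10207) + 40 = 19583 + 40 = 19623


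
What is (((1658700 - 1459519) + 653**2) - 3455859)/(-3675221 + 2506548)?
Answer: 2830269/1168673 ≈ 2.4218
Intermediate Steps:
(((1658700 - 1459519) + 653**2) - 3455859)/(-3675221 + 2506548) = ((199181 + 426409) - 3455859)/(-1168673) = (625590 - 3455859)*(-1/1168673) = -2830269*(-1/1168673) = 2830269/1168673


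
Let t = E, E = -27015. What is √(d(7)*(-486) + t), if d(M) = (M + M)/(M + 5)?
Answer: I*√27582 ≈ 166.08*I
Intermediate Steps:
d(M) = 2*M/(5 + M) (d(M) = (2*M)/(5 + M) = 2*M/(5 + M))
t = -27015
√(d(7)*(-486) + t) = √((2*7/(5 + 7))*(-486) - 27015) = √((2*7/12)*(-486) - 27015) = √((2*7*(1/12))*(-486) - 27015) = √((7/6)*(-486) - 27015) = √(-567 - 27015) = √(-27582) = I*√27582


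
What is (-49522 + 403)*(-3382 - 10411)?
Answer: 677498367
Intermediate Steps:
(-49522 + 403)*(-3382 - 10411) = -49119*(-13793) = 677498367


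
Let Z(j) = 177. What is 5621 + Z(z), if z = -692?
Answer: 5798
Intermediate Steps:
5621 + Z(z) = 5621 + 177 = 5798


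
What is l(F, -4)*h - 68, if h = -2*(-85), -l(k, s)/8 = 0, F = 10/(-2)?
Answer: -68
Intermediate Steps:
F = -5 (F = 10*(-½) = -5)
l(k, s) = 0 (l(k, s) = -8*0 = 0)
h = 170
l(F, -4)*h - 68 = 0*170 - 68 = 0 - 68 = -68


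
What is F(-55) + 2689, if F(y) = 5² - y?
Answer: 2769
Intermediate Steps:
F(y) = 25 - y
F(-55) + 2689 = (25 - 1*(-55)) + 2689 = (25 + 55) + 2689 = 80 + 2689 = 2769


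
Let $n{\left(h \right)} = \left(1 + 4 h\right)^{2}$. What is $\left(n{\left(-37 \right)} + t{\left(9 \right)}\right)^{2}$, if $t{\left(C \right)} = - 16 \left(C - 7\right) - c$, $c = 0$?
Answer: $465566929$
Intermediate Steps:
$t{\left(C \right)} = 112 - 16 C$ ($t{\left(C \right)} = - 16 \left(C - 7\right) - 0 = - 16 \left(-7 + C\right) + 0 = \left(112 - 16 C\right) + 0 = 112 - 16 C$)
$\left(n{\left(-37 \right)} + t{\left(9 \right)}\right)^{2} = \left(\left(1 + 4 \left(-37\right)\right)^{2} + \left(112 - 144\right)\right)^{2} = \left(\left(1 - 148\right)^{2} + \left(112 - 144\right)\right)^{2} = \left(\left(-147\right)^{2} - 32\right)^{2} = \left(21609 - 32\right)^{2} = 21577^{2} = 465566929$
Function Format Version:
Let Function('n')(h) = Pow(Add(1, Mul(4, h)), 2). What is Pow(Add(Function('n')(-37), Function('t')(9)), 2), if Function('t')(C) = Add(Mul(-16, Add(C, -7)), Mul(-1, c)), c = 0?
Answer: 465566929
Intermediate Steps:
Function('t')(C) = Add(112, Mul(-16, C)) (Function('t')(C) = Add(Mul(-16, Add(C, -7)), Mul(-1, 0)) = Add(Mul(-16, Add(-7, C)), 0) = Add(Add(112, Mul(-16, C)), 0) = Add(112, Mul(-16, C)))
Pow(Add(Function('n')(-37), Function('t')(9)), 2) = Pow(Add(Pow(Add(1, Mul(4, -37)), 2), Add(112, Mul(-16, 9))), 2) = Pow(Add(Pow(Add(1, -148), 2), Add(112, -144)), 2) = Pow(Add(Pow(-147, 2), -32), 2) = Pow(Add(21609, -32), 2) = Pow(21577, 2) = 465566929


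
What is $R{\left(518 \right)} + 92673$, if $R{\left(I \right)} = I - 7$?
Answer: $93184$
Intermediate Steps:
$R{\left(I \right)} = -7 + I$ ($R{\left(I \right)} = I - 7 = -7 + I$)
$R{\left(518 \right)} + 92673 = \left(-7 + 518\right) + 92673 = 511 + 92673 = 93184$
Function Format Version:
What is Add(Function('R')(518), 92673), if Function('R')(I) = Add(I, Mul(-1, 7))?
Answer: 93184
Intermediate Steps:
Function('R')(I) = Add(-7, I) (Function('R')(I) = Add(I, -7) = Add(-7, I))
Add(Function('R')(518), 92673) = Add(Add(-7, 518), 92673) = Add(511, 92673) = 93184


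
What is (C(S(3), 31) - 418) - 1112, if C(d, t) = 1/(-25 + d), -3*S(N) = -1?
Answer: -113223/74 ≈ -1530.0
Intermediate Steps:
S(N) = 1/3 (S(N) = -1/3*(-1) = 1/3)
(C(S(3), 31) - 418) - 1112 = (1/(-25 + 1/3) - 418) - 1112 = (1/(-74/3) - 418) - 1112 = (-3/74 - 418) - 1112 = -30935/74 - 1112 = -113223/74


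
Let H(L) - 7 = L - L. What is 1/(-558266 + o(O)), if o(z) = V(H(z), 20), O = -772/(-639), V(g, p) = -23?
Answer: -1/558289 ≈ -1.7912e-6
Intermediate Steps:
H(L) = 7 (H(L) = 7 + (L - L) = 7 + 0 = 7)
O = 772/639 (O = -772*(-1/639) = 772/639 ≈ 1.2081)
o(z) = -23
1/(-558266 + o(O)) = 1/(-558266 - 23) = 1/(-558289) = -1/558289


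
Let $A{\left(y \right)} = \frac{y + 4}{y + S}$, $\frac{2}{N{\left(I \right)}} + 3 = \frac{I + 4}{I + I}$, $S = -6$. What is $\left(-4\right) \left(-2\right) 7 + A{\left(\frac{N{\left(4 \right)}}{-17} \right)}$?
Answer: $\frac{5587}{101} \approx 55.317$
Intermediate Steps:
$N{\left(I \right)} = \frac{2}{-3 + \frac{4 + I}{2 I}}$ ($N{\left(I \right)} = \frac{2}{-3 + \frac{I + 4}{I + I}} = \frac{2}{-3 + \frac{4 + I}{2 I}}$)
$A{\left(y \right)} = \frac{4 + y}{-6 + y}$ ($A{\left(y \right)} = \frac{y + 4}{y - 6} = \frac{4 + y}{-6 + y}$)
$\left(-4\right) \left(-2\right) 7 + A{\left(\frac{N{\left(4 \right)}}{-17} \right)} = \left(-4\right) \left(-2\right) 7 + \frac{4 + \frac{\left(-4\right) 4 \frac{1}{-4 + 5 \cdot 4}}{-17}}{-6 + \frac{\left(-4\right) 4 \frac{1}{-4 + 5 \cdot 4}}{-17}} = 8 \cdot 7 + \frac{4 + \left(-4\right) 4 \frac{1}{-4 + 20} \left(- \frac{1}{17}\right)}{-6 + \left(-4\right) 4 \frac{1}{-4 + 20} \left(- \frac{1}{17}\right)} = 56 + \frac{4 + \left(-4\right) 4 \cdot \frac{1}{16} \left(- \frac{1}{17}\right)}{-6 + \left(-4\right) 4 \cdot \frac{1}{16} \left(- \frac{1}{17}\right)} = 56 + \frac{4 - - \frac{1}{17}}{-6 - - \frac{1}{17}} = 56 + \frac{4 + \frac{1}{17}}{-6 + \frac{1}{17}} = 56 + \frac{1}{- \frac{101}{17}} \cdot \frac{69}{17} = 56 - \frac{69}{101} = \frac{5587}{101}$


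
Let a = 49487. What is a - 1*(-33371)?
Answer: 82858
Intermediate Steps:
a - 1*(-33371) = 49487 - 1*(-33371) = 49487 + 33371 = 82858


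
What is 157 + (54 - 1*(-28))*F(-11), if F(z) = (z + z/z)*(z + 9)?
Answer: 1797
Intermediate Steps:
F(z) = (1 + z)*(9 + z) (F(z) = (z + 1)*(9 + z) = (1 + z)*(9 + z))
157 + (54 - 1*(-28))*F(-11) = 157 + (54 - 1*(-28))*(9 + (-11)² + 10*(-11)) = 157 + (54 + 28)*(9 + 121 - 110) = 157 + 82*20 = 157 + 1640 = 1797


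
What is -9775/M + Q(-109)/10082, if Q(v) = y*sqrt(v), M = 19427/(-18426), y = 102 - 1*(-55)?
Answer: 180114150/19427 + 157*I*sqrt(109)/10082 ≈ 9271.3 + 0.16258*I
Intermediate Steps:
y = 157 (y = 102 + 55 = 157)
M = -19427/18426 (M = 19427*(-1/18426) = -19427/18426 ≈ -1.0543)
Q(v) = 157*sqrt(v)
-9775/M + Q(-109)/10082 = -9775/(-19427/18426) + (157*sqrt(-109))/10082 = -9775*(-18426/19427) + (157*(I*sqrt(109)))*(1/10082) = 180114150/19427 + (157*I*sqrt(109))*(1/10082) = 180114150/19427 + 157*I*sqrt(109)/10082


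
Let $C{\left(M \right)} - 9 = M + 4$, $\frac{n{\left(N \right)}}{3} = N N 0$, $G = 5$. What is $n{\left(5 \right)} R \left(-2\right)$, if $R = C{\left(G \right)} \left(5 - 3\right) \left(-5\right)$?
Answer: $0$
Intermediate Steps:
$n{\left(N \right)} = 0$ ($n{\left(N \right)} = 3 N N 0 = 3 N^{2} \cdot 0 = 3 \cdot 0 = 0$)
$C{\left(M \right)} = 13 + M$ ($C{\left(M \right)} = 9 + \left(M + 4\right) = 9 + \left(4 + M\right) = 13 + M$)
$R = -180$ ($R = \left(13 + 5\right) \left(5 - 3\right) \left(-5\right) = 18 \cdot 2 \left(-5\right) = 18 \left(-10\right) = -180$)
$n{\left(5 \right)} R \left(-2\right) = 0 \left(-180\right) \left(-2\right) = 0 \left(-2\right) = 0$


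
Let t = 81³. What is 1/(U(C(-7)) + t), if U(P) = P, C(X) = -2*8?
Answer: 1/531425 ≈ 1.8817e-6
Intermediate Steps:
C(X) = -16
t = 531441
1/(U(C(-7)) + t) = 1/(-16 + 531441) = 1/531425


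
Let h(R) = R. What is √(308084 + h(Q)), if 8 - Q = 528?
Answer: 2*√76891 ≈ 554.58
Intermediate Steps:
Q = -520 (Q = 8 - 1*528 = 8 - 528 = -520)
√(308084 + h(Q)) = √(308084 - 520) = √307564 = 2*√76891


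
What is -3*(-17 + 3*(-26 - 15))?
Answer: 420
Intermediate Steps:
-3*(-17 + 3*(-26 - 15)) = -3*(-17 + 3*(-41)) = -3*(-17 - 123) = -3*(-140) = 420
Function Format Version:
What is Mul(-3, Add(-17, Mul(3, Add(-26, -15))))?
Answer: 420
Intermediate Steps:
Mul(-3, Add(-17, Mul(3, Add(-26, -15)))) = Mul(-3, Add(-17, Mul(3, -41))) = Mul(-3, Add(-17, -123)) = Mul(-3, -140) = 420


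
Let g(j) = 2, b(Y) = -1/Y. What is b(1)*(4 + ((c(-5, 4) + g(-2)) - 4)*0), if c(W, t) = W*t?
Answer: -4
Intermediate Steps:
b(1)*(4 + ((c(-5, 4) + g(-2)) - 4)*0) = (-1/1)*(4 + ((-5*4 + 2) - 4)*0) = (-1*1)*(4 + ((-20 + 2) - 4)*0) = -(4 + (-18 - 4)*0) = -(4 - 22*0) = -(4 + 0) = -1*4 = -4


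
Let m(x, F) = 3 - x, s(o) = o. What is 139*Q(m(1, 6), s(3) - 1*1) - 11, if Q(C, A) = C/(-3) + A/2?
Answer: 106/3 ≈ 35.333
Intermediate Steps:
Q(C, A) = A/2 - C/3 (Q(C, A) = C*(-1/3) + A*(1/2) = -C/3 + A/2 = A/2 - C/3)
139*Q(m(1, 6), s(3) - 1*1) - 11 = 139*((3 - 1*1)/2 - (3 - 1*1)/3) - 11 = 139*((3 - 1)/2 - (3 - 1)/3) - 11 = 139*((1/2)*2 - 1/3*2) - 11 = 139*(1 - 2/3) - 11 = 139*(1/3) - 11 = 139/3 - 11 = 106/3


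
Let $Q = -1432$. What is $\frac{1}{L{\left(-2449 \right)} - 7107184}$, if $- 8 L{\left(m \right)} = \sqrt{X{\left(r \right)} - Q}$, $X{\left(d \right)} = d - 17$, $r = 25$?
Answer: $- \frac{14214368}{101024128819667} + \frac{3 \sqrt{10}}{101024128819667} \approx -1.407 \cdot 10^{-7}$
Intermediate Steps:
$X{\left(d \right)} = -17 + d$ ($X{\left(d \right)} = d - 17 = -17 + d$)
$L{\left(m \right)} = - \frac{3 \sqrt{10}}{2}$ ($L{\left(m \right)} = - \frac{\sqrt{\left(-17 + 25\right) - -1432}}{8} = - \frac{\sqrt{8 + 1432}}{8} = - \frac{\sqrt{1440}}{8} = - \frac{12 \sqrt{10}}{8} = - \frac{3 \sqrt{10}}{2}$)
$\frac{1}{L{\left(-2449 \right)} - 7107184} = \frac{1}{- \frac{3 \sqrt{10}}{2} - 7107184} = \frac{1}{-7107184 - \frac{3 \sqrt{10}}{2}}$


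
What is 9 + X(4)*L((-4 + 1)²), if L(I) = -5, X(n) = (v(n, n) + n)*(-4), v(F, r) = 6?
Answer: 209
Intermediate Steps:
X(n) = -24 - 4*n (X(n) = (6 + n)*(-4) = -24 - 4*n)
9 + X(4)*L((-4 + 1)²) = 9 + (-24 - 4*4)*(-5) = 9 + (-24 - 16)*(-5) = 9 - 40*(-5) = 9 + 200 = 209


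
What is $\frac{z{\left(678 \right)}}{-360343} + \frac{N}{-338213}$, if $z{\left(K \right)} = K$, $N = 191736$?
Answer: $- \frac{69320033862}{121872687059} \approx -0.56879$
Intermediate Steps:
$\frac{z{\left(678 \right)}}{-360343} + \frac{N}{-338213} = \frac{678}{-360343} + \frac{191736}{-338213} = 678 \left(- \frac{1}{360343}\right) + 191736 \left(- \frac{1}{338213}\right) = - \frac{678}{360343} - \frac{191736}{338213} = - \frac{69320033862}{121872687059}$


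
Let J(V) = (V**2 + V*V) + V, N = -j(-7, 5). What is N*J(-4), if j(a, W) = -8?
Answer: 224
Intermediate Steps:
N = 8 (N = -1*(-8) = 8)
J(V) = V + 2*V**2 (J(V) = (V**2 + V**2) + V = 2*V**2 + V = V + 2*V**2)
N*J(-4) = 8*(-4*(1 + 2*(-4))) = 8*(-4*(1 - 8)) = 8*(-4*(-7)) = 8*28 = 224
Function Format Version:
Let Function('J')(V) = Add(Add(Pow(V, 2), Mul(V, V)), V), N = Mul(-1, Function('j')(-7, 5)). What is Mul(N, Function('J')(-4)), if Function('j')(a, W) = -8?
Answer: 224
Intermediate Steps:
N = 8 (N = Mul(-1, -8) = 8)
Function('J')(V) = Add(V, Mul(2, Pow(V, 2))) (Function('J')(V) = Add(Add(Pow(V, 2), Pow(V, 2)), V) = Add(Mul(2, Pow(V, 2)), V) = Add(V, Mul(2, Pow(V, 2))))
Mul(N, Function('J')(-4)) = Mul(8, Mul(-4, Add(1, Mul(2, -4)))) = Mul(8, Mul(-4, Add(1, -8))) = Mul(8, Mul(-4, -7)) = Mul(8, 28) = 224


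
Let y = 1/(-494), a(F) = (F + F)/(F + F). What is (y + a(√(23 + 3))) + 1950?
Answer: 963793/494 ≈ 1951.0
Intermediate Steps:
a(F) = 1 (a(F) = (2*F)/((2*F)) = (2*F)*(1/(2*F)) = 1)
y = -1/494 ≈ -0.0020243
(y + a(√(23 + 3))) + 1950 = (-1/494 + 1) + 1950 = 493/494 + 1950 = 963793/494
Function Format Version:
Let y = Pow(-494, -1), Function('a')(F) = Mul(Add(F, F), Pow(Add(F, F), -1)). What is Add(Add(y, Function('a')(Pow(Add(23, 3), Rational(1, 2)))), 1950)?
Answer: Rational(963793, 494) ≈ 1951.0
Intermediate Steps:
Function('a')(F) = 1 (Function('a')(F) = Mul(Mul(2, F), Pow(Mul(2, F), -1)) = Mul(Mul(2, F), Mul(Rational(1, 2), Pow(F, -1))) = 1)
y = Rational(-1, 494) ≈ -0.0020243
Add(Add(y, Function('a')(Pow(Add(23, 3), Rational(1, 2)))), 1950) = Add(Add(Rational(-1, 494), 1), 1950) = Add(Rational(493, 494), 1950) = Rational(963793, 494)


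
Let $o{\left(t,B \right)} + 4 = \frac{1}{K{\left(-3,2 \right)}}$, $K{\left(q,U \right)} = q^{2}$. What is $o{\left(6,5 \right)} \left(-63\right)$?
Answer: $245$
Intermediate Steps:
$o{\left(t,B \right)} = - \frac{35}{9}$ ($o{\left(t,B \right)} = -4 + \frac{1}{\left(-3\right)^{2}} = -4 + \frac{1}{9} = - \frac{35}{9}$)
$o{\left(6,5 \right)} \left(-63\right) = \left(- \frac{35}{9}\right) \left(-63\right) = 245$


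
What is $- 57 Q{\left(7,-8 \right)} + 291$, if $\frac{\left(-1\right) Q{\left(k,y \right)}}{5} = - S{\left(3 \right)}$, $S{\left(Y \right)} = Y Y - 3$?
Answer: $-1419$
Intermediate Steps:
$S{\left(Y \right)} = -3 + Y^{2}$ ($S{\left(Y \right)} = Y^{2} - 3 = -3 + Y^{2}$)
$Q{\left(k,y \right)} = 30$ ($Q{\left(k,y \right)} = - 5 \left(- (-3 + 3^{2})\right) = - 5 \left(- (-3 + 9)\right) = - 5 \left(\left(-1\right) 6\right) = \left(-5\right) \left(-6\right) = 30$)
$- 57 Q{\left(7,-8 \right)} + 291 = \left(-57\right) 30 + 291 = -1710 + 291 = -1419$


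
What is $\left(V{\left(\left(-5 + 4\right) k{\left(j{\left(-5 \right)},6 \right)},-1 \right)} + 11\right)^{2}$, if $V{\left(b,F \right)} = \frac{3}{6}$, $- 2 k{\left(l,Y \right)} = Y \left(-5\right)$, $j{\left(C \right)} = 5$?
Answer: $\frac{529}{4} \approx 132.25$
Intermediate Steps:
$k{\left(l,Y \right)} = \frac{5 Y}{2}$ ($k{\left(l,Y \right)} = - \frac{Y \left(-5\right)}{2} = - \frac{\left(-5\right) Y}{2} = \frac{5 Y}{2}$)
$V{\left(b,F \right)} = \frac{1}{2}$ ($V{\left(b,F \right)} = 3 \cdot \frac{1}{6} = \frac{1}{2}$)
$\left(V{\left(\left(-5 + 4\right) k{\left(j{\left(-5 \right)},6 \right)},-1 \right)} + 11\right)^{2} = \left(\frac{1}{2} + 11\right)^{2} = \left(\frac{23}{2}\right)^{2} = \frac{529}{4}$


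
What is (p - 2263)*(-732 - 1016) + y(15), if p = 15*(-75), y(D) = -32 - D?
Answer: 5922177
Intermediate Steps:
p = -1125
(p - 2263)*(-732 - 1016) + y(15) = (-1125 - 2263)*(-732 - 1016) + (-32 - 1*15) = -3388*(-1748) + (-32 - 15) = 5922224 - 47 = 5922177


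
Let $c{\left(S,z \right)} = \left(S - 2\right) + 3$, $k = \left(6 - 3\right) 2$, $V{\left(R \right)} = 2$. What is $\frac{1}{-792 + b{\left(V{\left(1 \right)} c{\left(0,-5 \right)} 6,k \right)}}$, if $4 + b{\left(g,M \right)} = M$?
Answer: $- \frac{1}{790} \approx -0.0012658$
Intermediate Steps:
$k = 6$ ($k = 3 \cdot 2 = 6$)
$c{\left(S,z \right)} = 1 + S$ ($c{\left(S,z \right)} = \left(-2 + S\right) + 3 = 1 + S$)
$b{\left(g,M \right)} = -4 + M$
$\frac{1}{-792 + b{\left(V{\left(1 \right)} c{\left(0,-5 \right)} 6,k \right)}} = \frac{1}{-792 + \left(-4 + 6\right)} = \frac{1}{-792 + 2} = \frac{1}{-790} = - \frac{1}{790}$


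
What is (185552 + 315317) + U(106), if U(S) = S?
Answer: 500975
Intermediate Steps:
(185552 + 315317) + U(106) = (185552 + 315317) + 106 = 500869 + 106 = 500975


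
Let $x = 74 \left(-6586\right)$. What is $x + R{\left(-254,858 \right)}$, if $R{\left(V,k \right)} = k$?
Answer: $-486506$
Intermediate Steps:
$x = -487364$
$x + R{\left(-254,858 \right)} = -487364 + 858 = -486506$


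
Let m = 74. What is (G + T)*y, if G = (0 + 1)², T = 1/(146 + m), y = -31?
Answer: -6851/220 ≈ -31.141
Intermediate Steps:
T = 1/220 (T = 1/(146 + 74) = 1/220 ≈ 0.0045455)
G = 1 (G = 1² = 1)
(G + T)*y = (1 + 1/220)*(-31) = (221/220)*(-31) = -6851/220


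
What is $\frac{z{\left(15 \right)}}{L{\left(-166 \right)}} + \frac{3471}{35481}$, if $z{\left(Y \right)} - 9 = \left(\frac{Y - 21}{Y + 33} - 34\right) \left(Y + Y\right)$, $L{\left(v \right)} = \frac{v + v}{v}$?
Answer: $- \frac{47996537}{94616} \approx -507.28$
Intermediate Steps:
$L{\left(v \right)} = 2$ ($L{\left(v \right)} = \frac{2 v}{v} = 2$)
$z{\left(Y \right)} = 9 + 2 Y \left(-34 + \frac{-21 + Y}{33 + Y}\right)$ ($z{\left(Y \right)} = 9 + \left(\frac{Y - 21}{Y + 33} - 34\right) \left(Y + Y\right) = 9 + \left(\frac{-21 + Y}{33 + Y} - 34\right) 2 Y = 9 + \left(-34 + \frac{-21 + Y}{33 + Y}\right) 2 Y = 9 + 2 Y \left(-34 + \frac{-21 + Y}{33 + Y}\right)$)
$\frac{z{\left(15 \right)}}{L{\left(-166 \right)}} + \frac{3471}{35481} = \frac{33 \frac{1}{33 + 15} \left(9 - 1035 - 2 \cdot 15^{2}\right)}{2} + \frac{3471}{35481} = \frac{33 \left(9 - 1035 - 450\right)}{48} \cdot \frac{1}{2} + 3471 \cdot \frac{1}{35481} = 33 \cdot \frac{1}{48} \left(9 - 1035 - 450\right) \frac{1}{2} + \frac{1157}{11827} = 33 \cdot \frac{1}{48} \left(-1476\right) \frac{1}{2} + \frac{1157}{11827} = \left(- \frac{4059}{4}\right) \frac{1}{2} + \frac{1157}{11827} = - \frac{4059}{8} + \frac{1157}{11827} = - \frac{47996537}{94616}$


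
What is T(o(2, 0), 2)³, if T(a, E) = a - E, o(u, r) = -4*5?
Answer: -10648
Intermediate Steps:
o(u, r) = -20
T(o(2, 0), 2)³ = (-20 - 1*2)³ = (-20 - 2)³ = (-22)³ = -10648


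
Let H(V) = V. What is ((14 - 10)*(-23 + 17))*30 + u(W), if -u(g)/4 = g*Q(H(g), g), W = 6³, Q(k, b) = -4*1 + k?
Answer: -183888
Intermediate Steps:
Q(k, b) = -4 + k
W = 216
u(g) = -4*g*(-4 + g)
((14 - 10)*(-23 + 17))*30 + u(W) = ((14 - 10)*(-23 + 17))*30 + 4*216*(4 - 1*216) = (4*(-6))*30 + 4*216*(4 - 216) = -24*30 + 4*216*(-212) = -720 - 183168 = -183888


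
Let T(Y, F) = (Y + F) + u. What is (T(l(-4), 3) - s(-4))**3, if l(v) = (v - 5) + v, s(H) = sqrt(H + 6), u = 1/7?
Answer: -348795/343 - 14381*sqrt(2)/49 ≈ -1432.0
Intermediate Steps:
u = 1/7 ≈ 0.14286
s(H) = sqrt(6 + H)
l(v) = -5 + 2*v (l(v) = (-5 + v) + v = -5 + 2*v)
T(Y, F) = 1/7 + F + Y (T(Y, F) = (Y + F) + 1/7 = (F + Y) + 1/7 = 1/7 + F + Y)
(T(l(-4), 3) - s(-4))**3 = ((1/7 + 3 + (-5 + 2*(-4))) - sqrt(6 - 4))**3 = ((1/7 + 3 + (-5 - 8)) - sqrt(2))**3 = ((1/7 + 3 - 13) - sqrt(2))**3 = (-69/7 - sqrt(2))**3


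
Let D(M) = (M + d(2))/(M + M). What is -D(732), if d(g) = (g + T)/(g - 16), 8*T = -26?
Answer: -40997/81984 ≈ -0.50006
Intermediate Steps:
T = -13/4 (T = (1/8)*(-26) = -13/4 ≈ -3.2500)
d(g) = (-13/4 + g)/(-16 + g) (d(g) = (g - 13/4)/(g - 16) = (-13/4 + g)/(-16 + g))
D(M) = (5/56 + M)/(2*M) (D(M) = (M + (-13/4 + 2)/(-16 + 2))/(M + M) = (M - 5/4/(-14))/((2*M)) = (M - 1/14*(-5/4))*(1/(2*M)) = (M + 5/56)*(1/(2*M)) = (5/56 + M)*(1/(2*M)) = (5/56 + M)/(2*M))
-D(732) = -(5 + 56*732)/(112*732) = -(5 + 40992)/(112*732) = -40997/(112*732) = -1*40997/81984 = -40997/81984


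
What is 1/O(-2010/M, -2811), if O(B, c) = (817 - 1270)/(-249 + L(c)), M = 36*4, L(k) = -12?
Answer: 87/151 ≈ 0.57616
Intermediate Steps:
M = 144
O(B, c) = 151/87 (O(B, c) = (817 - 1270)/(-249 - 12) = -453/(-261) = -453*(-1/261) = 151/87)
1/O(-2010/M, -2811) = 1/(151/87) = 87/151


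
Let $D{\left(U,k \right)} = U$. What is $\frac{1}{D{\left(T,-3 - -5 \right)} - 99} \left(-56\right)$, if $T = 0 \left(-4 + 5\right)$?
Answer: $\frac{56}{99} \approx 0.56566$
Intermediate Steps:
$T = 0$ ($T = 0 \cdot 1 = 0$)
$\frac{1}{D{\left(T,-3 - -5 \right)} - 99} \left(-56\right) = \frac{1}{0 - 99} \left(-56\right) = \frac{1}{-99} \left(-56\right) = \left(- \frac{1}{99}\right) \left(-56\right) = \frac{56}{99}$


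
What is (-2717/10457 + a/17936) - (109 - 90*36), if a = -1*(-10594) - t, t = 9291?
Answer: 587205083871/187556752 ≈ 3130.8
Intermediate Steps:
a = 1303 (a = -1*(-10594) - 1*9291 = 10594 - 9291 = 1303)
(-2717/10457 + a/17936) - (109 - 90*36) = (-2717/10457 + 1303/17936) - (109 - 90*36) = (-2717*1/10457 + 1303*(1/17936)) - (109 - 3240) = (-2717/10457 + 1303/17936) - 1*(-3131) = -35106641/187556752 + 3131 = 587205083871/187556752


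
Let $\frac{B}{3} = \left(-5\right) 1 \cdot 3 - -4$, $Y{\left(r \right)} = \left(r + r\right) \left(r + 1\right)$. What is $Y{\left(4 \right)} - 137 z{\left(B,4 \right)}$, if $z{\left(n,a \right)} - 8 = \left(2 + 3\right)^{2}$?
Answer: $-4481$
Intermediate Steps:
$Y{\left(r \right)} = 2 r \left(1 + r\right)$
$B = -33$ ($B = 3 \left(\left(-5\right) 1 \cdot 3 - -4\right) = 3 \left(\left(-5\right) 3 + 4\right) = 3 \left(-15 + 4\right) = 3 \left(-11\right) = -33$)
$z{\left(n,a \right)} = 33$ ($z{\left(n,a \right)} = 8 + \left(2 + 3\right)^{2} = 8 + 5^{2} = 8 + 25 = 33$)
$Y{\left(4 \right)} - 137 z{\left(B,4 \right)} = 2 \cdot 4 \left(1 + 4\right) - 4521 = 2 \cdot 4 \cdot 5 - 4521 = 40 - 4521 = -4481$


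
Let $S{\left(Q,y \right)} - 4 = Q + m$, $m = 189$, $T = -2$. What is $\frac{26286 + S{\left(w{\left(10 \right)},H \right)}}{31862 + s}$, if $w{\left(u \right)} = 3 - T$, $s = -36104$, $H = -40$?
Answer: $- \frac{4414}{707} \approx -6.2433$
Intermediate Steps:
$w{\left(u \right)} = 5$ ($w{\left(u \right)} = 3 - -2 = 3 + 2 = 5$)
$S{\left(Q,y \right)} = 193 + Q$ ($S{\left(Q,y \right)} = 4 + \left(Q + 189\right) = 4 + \left(189 + Q\right) = 193 + Q$)
$\frac{26286 + S{\left(w{\left(10 \right)},H \right)}}{31862 + s} = \frac{26286 + \left(193 + 5\right)}{31862 - 36104} = \frac{26286 + 198}{-4242} = 26484 \left(- \frac{1}{4242}\right) = - \frac{4414}{707}$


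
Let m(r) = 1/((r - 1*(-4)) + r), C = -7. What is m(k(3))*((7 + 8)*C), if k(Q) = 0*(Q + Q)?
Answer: -105/4 ≈ -26.250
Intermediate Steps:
k(Q) = 0 (k(Q) = 0*(2*Q) = 0)
m(r) = 1/(4 + 2*r) (m(r) = 1/((r + 4) + r) = 1/((4 + r) + r) = 1/(4 + 2*r))
m(k(3))*((7 + 8)*C) = (1/(2*(2 + 0)))*((7 + 8)*(-7)) = ((1/2)/2)*(15*(-7)) = ((1/2)*(1/2))*(-105) = (1/4)*(-105) = -105/4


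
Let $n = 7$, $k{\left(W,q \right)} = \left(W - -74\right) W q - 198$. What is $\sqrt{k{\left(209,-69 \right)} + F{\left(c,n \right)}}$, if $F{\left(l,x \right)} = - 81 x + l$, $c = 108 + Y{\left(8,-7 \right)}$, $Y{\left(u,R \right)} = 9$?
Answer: $i \sqrt{4081791} \approx 2020.3 i$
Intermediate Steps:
$k{\left(W,q \right)} = -198 + W q \left(74 + W\right)$ ($k{\left(W,q \right)} = \left(W + 74\right) W q - 198 = \left(74 + W\right) W q - 198 = W \left(74 + W\right) q - 198 = W q \left(74 + W\right) - 198 = -198 + W q \left(74 + W\right)$)
$c = 117$ ($c = 108 + 9 = 117$)
$F{\left(l,x \right)} = l - 81 x$
$\sqrt{k{\left(209,-69 \right)} + F{\left(c,n \right)}} = \sqrt{\left(-198 - 69 \cdot 209^{2} + 74 \cdot 209 \left(-69\right)\right) + \left(117 - 567\right)} = \sqrt{\left(-198 - 3013989 - 1067154\right) + \left(117 - 567\right)} = \sqrt{\left(-198 - 3013989 - 1067154\right) - 450} = \sqrt{-4081341 - 450} = \sqrt{-4081791} = i \sqrt{4081791}$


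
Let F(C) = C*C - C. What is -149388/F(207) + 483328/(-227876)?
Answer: -2277167186/404878683 ≈ -5.6243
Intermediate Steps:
F(C) = C² - C
-149388/F(207) + 483328/(-227876) = -149388*1/(207*(-1 + 207)) + 483328/(-227876) = -149388/(207*206) + 483328*(-1/227876) = -149388/42642 - 120832/56969 = -149388*1/42642 - 120832/56969 = -24898/7107 - 120832/56969 = -2277167186/404878683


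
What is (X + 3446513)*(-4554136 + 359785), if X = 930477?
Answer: -18358632383490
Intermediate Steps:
(X + 3446513)*(-4554136 + 359785) = (930477 + 3446513)*(-4554136 + 359785) = 4376990*(-4194351) = -18358632383490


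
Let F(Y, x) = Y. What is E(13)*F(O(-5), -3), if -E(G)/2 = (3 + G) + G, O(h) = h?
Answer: 290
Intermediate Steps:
E(G) = -6 - 4*G (E(G) = -2*((3 + G) + G) = -2*(3 + 2*G) = -6 - 4*G)
E(13)*F(O(-5), -3) = (-6 - 4*13)*(-5) = (-6 - 52)*(-5) = -58*(-5) = 290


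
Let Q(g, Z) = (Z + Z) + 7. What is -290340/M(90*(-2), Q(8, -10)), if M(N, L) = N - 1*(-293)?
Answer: -290340/113 ≈ -2569.4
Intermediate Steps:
Q(g, Z) = 7 + 2*Z (Q(g, Z) = 2*Z + 7 = 7 + 2*Z)
M(N, L) = 293 + N (M(N, L) = N + 293 = 293 + N)
-290340/M(90*(-2), Q(8, -10)) = -290340/(293 + 90*(-2)) = -290340/(293 - 180) = -290340/113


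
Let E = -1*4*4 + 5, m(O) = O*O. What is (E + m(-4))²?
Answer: 25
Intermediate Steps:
m(O) = O²
E = -11 (E = -4*4 + 5 = -16 + 5 = -11)
(E + m(-4))² = (-11 + (-4)²)² = (-11 + 16)² = 5² = 25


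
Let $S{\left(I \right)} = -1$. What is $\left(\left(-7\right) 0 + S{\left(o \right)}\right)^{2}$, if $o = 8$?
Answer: $1$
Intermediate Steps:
$\left(\left(-7\right) 0 + S{\left(o \right)}\right)^{2} = \left(\left(-7\right) 0 - 1\right)^{2} = \left(0 - 1\right)^{2} = \left(-1\right)^{2} = 1$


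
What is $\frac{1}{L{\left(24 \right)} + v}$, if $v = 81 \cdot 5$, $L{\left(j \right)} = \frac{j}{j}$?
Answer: $\frac{1}{406} \approx 0.0024631$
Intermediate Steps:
$L{\left(j \right)} = 1$
$v = 405$
$\frac{1}{L{\left(24 \right)} + v} = \frac{1}{1 + 405} = \frac{1}{406}$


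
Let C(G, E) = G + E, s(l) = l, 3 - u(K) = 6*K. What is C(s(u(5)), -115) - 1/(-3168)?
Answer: -449855/3168 ≈ -142.00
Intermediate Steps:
u(K) = 3 - 6*K
C(G, E) = E + G
C(s(u(5)), -115) - 1/(-3168) = (-115 + (3 - 6*5)) - 1/(-3168) = (-115 + (3 - 30)) - 1*(-1/3168) = (-115 - 27) + 1/3168 = -142 + 1/3168 = -449855/3168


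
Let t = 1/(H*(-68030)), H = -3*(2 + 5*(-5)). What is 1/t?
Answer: -4694070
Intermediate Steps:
H = 69 (H = -3*(2 - 25) = -3*(-23) = 69)
t = -1/4694070 (t = 1/(69*(-68030)) = 1/(-4694070) = -1/4694070 ≈ -2.1303e-7)
1/t = 1/(-1/4694070) = -4694070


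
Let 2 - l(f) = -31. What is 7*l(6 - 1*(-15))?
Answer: 231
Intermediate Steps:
l(f) = 33 (l(f) = 2 - 1*(-31) = 2 + 31 = 33)
7*l(6 - 1*(-15)) = 7*33 = 231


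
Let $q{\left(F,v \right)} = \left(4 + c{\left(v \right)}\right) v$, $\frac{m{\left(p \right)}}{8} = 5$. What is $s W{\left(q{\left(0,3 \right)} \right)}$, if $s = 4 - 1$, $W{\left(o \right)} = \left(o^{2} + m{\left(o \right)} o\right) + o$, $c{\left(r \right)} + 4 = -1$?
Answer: $-342$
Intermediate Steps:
$c{\left(r \right)} = -5$ ($c{\left(r \right)} = -4 - 1 = -5$)
$m{\left(p \right)} = 40$ ($m{\left(p \right)} = 8 \cdot 5 = 40$)
$q{\left(F,v \right)} = - v$ ($q{\left(F,v \right)} = \left(4 - 5\right) v = - v$)
$W{\left(o \right)} = o^{2} + 41 o$ ($W{\left(o \right)} = \left(o^{2} + 40 o\right) + o = o^{2} + 41 o$)
$s = 3$
$s W{\left(q{\left(0,3 \right)} \right)} = 3 \left(-1\right) 3 \left(41 - 3\right) = 3 \left(- 3 \left(41 - 3\right)\right) = 3 \left(\left(-3\right) 38\right) = 3 \left(-114\right) = -342$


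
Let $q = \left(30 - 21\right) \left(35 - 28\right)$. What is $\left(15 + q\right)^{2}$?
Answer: $6084$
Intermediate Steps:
$q = 63$ ($q = 9 \cdot 7 = 63$)
$\left(15 + q\right)^{2} = \left(15 + 63\right)^{2} = 78^{2} = 6084$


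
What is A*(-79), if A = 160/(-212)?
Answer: 3160/53 ≈ 59.623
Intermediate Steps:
A = -40/53 (A = 160*(-1/212) = -40/53 ≈ -0.75472)
A*(-79) = -40/53*(-79) = 3160/53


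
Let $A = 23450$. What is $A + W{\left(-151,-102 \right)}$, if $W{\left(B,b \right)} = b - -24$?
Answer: $23372$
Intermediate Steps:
$W{\left(B,b \right)} = 24 + b$ ($W{\left(B,b \right)} = b + 24 = 24 + b$)
$A + W{\left(-151,-102 \right)} = 23450 + \left(24 - 102\right) = 23450 - 78 = 23372$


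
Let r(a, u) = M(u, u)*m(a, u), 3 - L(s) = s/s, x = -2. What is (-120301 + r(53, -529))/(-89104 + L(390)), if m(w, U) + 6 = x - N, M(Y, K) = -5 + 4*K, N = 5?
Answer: 46364/44551 ≈ 1.0407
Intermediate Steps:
L(s) = 2 (L(s) = 3 - s/s = 3 - 1*1 = 3 - 1 = 2)
m(w, U) = -13 (m(w, U) = -6 + (-2 - 1*5) = -6 + (-2 - 5) = -6 - 7 = -13)
r(a, u) = 65 - 52*u (r(a, u) = (-5 + 4*u)*(-13) = 65 - 52*u)
(-120301 + r(53, -529))/(-89104 + L(390)) = (-120301 + (65 - 52*(-529)))/(-89104 + 2) = (-120301 + (65 + 27508))/(-89102) = (-120301 + 27573)*(-1/89102) = -92728*(-1/89102) = 46364/44551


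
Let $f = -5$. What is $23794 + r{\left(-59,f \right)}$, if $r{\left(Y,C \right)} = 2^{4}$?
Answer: $23810$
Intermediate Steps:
$r{\left(Y,C \right)} = 16$
$23794 + r{\left(-59,f \right)} = 23794 + 16 = 23810$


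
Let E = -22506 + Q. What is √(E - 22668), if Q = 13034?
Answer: 2*I*√8035 ≈ 179.28*I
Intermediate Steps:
E = -9472 (E = -22506 + 13034 = -9472)
√(E - 22668) = √(-9472 - 22668) = √(-32140) = 2*I*√8035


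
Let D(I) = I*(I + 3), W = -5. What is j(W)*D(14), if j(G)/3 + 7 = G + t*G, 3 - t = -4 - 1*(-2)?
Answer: -26418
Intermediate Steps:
t = 5 (t = 3 - (-4 - 1*(-2)) = 3 - (-4 + 2) = 3 - 1*(-2) = 3 + 2 = 5)
D(I) = I*(3 + I)
j(G) = -21 + 18*G (j(G) = -21 + 3*(G + 5*G) = -21 + 3*(6*G) = -21 + 18*G)
j(W)*D(14) = (-21 + 18*(-5))*(14*(3 + 14)) = (-21 - 90)*(14*17) = -111*238 = -26418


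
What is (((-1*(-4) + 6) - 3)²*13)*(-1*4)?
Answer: -2548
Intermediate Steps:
(((-1*(-4) + 6) - 3)²*13)*(-1*4) = (((4 + 6) - 3)²*13)*(-4) = ((10 - 3)²*13)*(-4) = (7²*13)*(-4) = (49*13)*(-4) = 637*(-4) = -2548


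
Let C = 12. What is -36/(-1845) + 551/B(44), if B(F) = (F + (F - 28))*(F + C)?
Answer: 25279/137760 ≈ 0.18350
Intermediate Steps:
B(F) = (-28 + 2*F)*(12 + F) (B(F) = (F + (F - 28))*(F + 12) = (F + (-28 + F))*(12 + F) = (-28 + 2*F)*(12 + F))
-36/(-1845) + 551/B(44) = -36/(-1845) + 551/(-336 - 4*44 + 2*44²) = -36*(-1/1845) + 551/(-336 - 176 + 2*1936) = 4/205 + 551/(-336 - 176 + 3872) = 4/205 + 551/3360 = 25279/137760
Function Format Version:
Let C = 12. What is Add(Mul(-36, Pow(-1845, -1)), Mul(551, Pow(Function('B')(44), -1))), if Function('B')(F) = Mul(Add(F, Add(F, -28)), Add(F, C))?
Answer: Rational(25279, 137760) ≈ 0.18350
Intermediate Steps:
Function('B')(F) = Mul(Add(-28, Mul(2, F)), Add(12, F)) (Function('B')(F) = Mul(Add(F, Add(F, -28)), Add(F, 12)) = Mul(Add(F, Add(-28, F)), Add(12, F)) = Mul(Add(-28, Mul(2, F)), Add(12, F)))
Add(Mul(-36, Pow(-1845, -1)), Mul(551, Pow(Function('B')(44), -1))) = Add(Mul(-36, Pow(-1845, -1)), Mul(551, Pow(Add(-336, Mul(-4, 44), Mul(2, Pow(44, 2))), -1))) = Add(Mul(-36, Rational(-1, 1845)), Mul(551, Pow(Add(-336, -176, Mul(2, 1936)), -1))) = Add(Rational(4, 205), Mul(551, Pow(Add(-336, -176, 3872), -1))) = Add(Rational(4, 205), Mul(551, Pow(3360, -1))) = Add(Rational(4, 205), Mul(551, Rational(1, 3360))) = Add(Rational(4, 205), Rational(551, 3360)) = Rational(25279, 137760)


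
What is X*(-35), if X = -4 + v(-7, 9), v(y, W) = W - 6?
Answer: 35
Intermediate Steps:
v(y, W) = -6 + W
X = -1 (X = -4 + (-6 + 9) = -4 + 3 = -1)
X*(-35) = -1*(-35) = 35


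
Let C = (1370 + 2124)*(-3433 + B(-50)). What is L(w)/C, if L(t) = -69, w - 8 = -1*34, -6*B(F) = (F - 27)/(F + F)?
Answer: 20700/3598605119 ≈ 5.7522e-6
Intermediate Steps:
B(F) = -(-27 + F)/(12*F) (B(F) = -(F - 27)/(6*(F + F)) = -(-27 + F)/(6*(2*F)) = -(-27 + F)*1/(2*F)/6 = -(-27 + F)/(12*F))
w = -26 (w = 8 - 1*34 = 8 - 34 = -26)
C = -3598605119/300 (C = (1370 + 2124)*(-3433 + (1/12)*(27 - 1*(-50))/(-50)) = 3494*(-3433 + (1/12)*(-1/50)*(27 + 50)) = 3494*(-3433 + (1/12)*(-1/50)*77) = 3494*(-3433 - 77/600) = 3494*(-2059877/600) = -3598605119/300 ≈ -1.1995e+7)
L(w)/C = -69/(-3598605119/300) = -69*(-300/3598605119) = 20700/3598605119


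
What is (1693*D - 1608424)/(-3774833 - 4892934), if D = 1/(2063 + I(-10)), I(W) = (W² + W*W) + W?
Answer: 3623777579/19528479051 ≈ 0.18556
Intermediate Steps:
I(W) = W + 2*W² (I(W) = (W² + W²) + W = 2*W² + W = W + 2*W²)
D = 1/2253 (D = 1/(2063 - 10*(1 + 2*(-10))) = 1/(2063 - 10*(1 - 20)) = 1/(2063 - 10*(-19)) = 1/(2063 + 190) = 1/2253 ≈ 0.00044385)
(1693*D - 1608424)/(-3774833 - 4892934) = (1693*(1/2253) - 1608424)/(-3774833 - 4892934) = (1693/2253 - 1608424)/(-8667767) = -3623777579/2253*(-1/8667767) = 3623777579/19528479051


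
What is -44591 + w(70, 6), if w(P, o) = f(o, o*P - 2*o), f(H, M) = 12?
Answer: -44579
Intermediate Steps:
w(P, o) = 12
-44591 + w(70, 6) = -44591 + 12 = -44579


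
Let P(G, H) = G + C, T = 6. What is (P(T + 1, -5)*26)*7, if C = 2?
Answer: 1638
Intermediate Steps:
P(G, H) = 2 + G (P(G, H) = G + 2 = 2 + G)
(P(T + 1, -5)*26)*7 = ((2 + (6 + 1))*26)*7 = ((2 + 7)*26)*7 = (9*26)*7 = 234*7 = 1638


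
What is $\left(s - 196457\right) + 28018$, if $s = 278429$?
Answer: $109990$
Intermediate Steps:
$\left(s - 196457\right) + 28018 = \left(278429 - 196457\right) + 28018 = 81972 + 28018 = 109990$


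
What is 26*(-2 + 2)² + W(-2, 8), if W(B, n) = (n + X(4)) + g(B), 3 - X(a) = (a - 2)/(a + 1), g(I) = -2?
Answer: 43/5 ≈ 8.6000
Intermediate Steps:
X(a) = 3 - (-2 + a)/(1 + a) (X(a) = 3 - (a - 2)/(a + 1) = 3 - (-2 + a)/(1 + a))
W(B, n) = ⅗ + n (W(B, n) = (n + (5 + 2*4)/(1 + 4)) - 2 = (n + (5 + 8)/5) - 2 = (n + (⅕)*13) - 2 = (n + 13/5) - 2 = (13/5 + n) - 2 = ⅗ + n)
26*(-2 + 2)² + W(-2, 8) = 26*(-2 + 2)² + (⅗ + 8) = 26*0² + 43/5 = 26*0 + 43/5 = 0 + 43/5 = 43/5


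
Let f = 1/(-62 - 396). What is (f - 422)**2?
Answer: 37355998729/209764 ≈ 1.7809e+5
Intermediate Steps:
f = -1/458 (f = 1/(-458) = -1/458 ≈ -0.0021834)
(f - 422)**2 = (-1/458 - 422)**2 = (-193277/458)**2 = 37355998729/209764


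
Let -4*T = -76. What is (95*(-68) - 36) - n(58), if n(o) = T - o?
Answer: -6457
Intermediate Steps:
T = 19 (T = -1/4*(-76) = 19)
n(o) = 19 - o
(95*(-68) - 36) - n(58) = (95*(-68) - 36) - (19 - 1*58) = (-6460 - 36) - (19 - 58) = -6496 - 1*(-39) = -6496 + 39 = -6457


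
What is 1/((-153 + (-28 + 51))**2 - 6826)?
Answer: 1/10074 ≈ 9.9265e-5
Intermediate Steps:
1/((-153 + (-28 + 51))**2 - 6826) = 1/((-153 + 23)**2 - 6826) = 1/((-130)**2 - 6826) = 1/(16900 - 6826) = 1/10074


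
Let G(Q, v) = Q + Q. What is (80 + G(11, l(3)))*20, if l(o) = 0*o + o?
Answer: 2040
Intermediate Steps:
l(o) = o (l(o) = 0 + o = o)
G(Q, v) = 2*Q
(80 + G(11, l(3)))*20 = (80 + 2*11)*20 = (80 + 22)*20 = 102*20 = 2040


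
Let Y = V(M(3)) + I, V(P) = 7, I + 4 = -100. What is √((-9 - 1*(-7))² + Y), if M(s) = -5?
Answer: I*√93 ≈ 9.6436*I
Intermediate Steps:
I = -104 (I = -4 - 100 = -104)
Y = -97 (Y = 7 - 104 = -97)
√((-9 - 1*(-7))² + Y) = √((-9 - 1*(-7))² - 97) = √((-9 + 7)² - 97) = √((-2)² - 97) = √(4 - 97) = √(-93) = I*√93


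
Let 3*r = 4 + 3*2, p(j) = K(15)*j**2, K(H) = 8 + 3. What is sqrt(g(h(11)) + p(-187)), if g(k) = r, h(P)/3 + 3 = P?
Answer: sqrt(3461961)/3 ≈ 620.21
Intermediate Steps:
h(P) = -9 + 3*P
K(H) = 11
p(j) = 11*j**2
r = 10/3 (r = (4 + 3*2)/3 = (4 + 6)/3 = (1/3)*10 = 10/3 ≈ 3.3333)
g(k) = 10/3
sqrt(g(h(11)) + p(-187)) = sqrt(10/3 + 11*(-187)**2) = sqrt(10/3 + 11*34969) = sqrt(10/3 + 384659) = sqrt(1153987/3) = sqrt(3461961)/3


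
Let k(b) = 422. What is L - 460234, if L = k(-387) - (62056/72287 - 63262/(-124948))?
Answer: -2076543841965497/4516058038 ≈ -4.5981e+5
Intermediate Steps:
L = 1899613095395/4516058038 (L = 422 - (62056/72287 - 63262/(-124948)) = 422 - (62056*(1/72287) - 63262*(-1/124948)) = 422 - (62056/72287 + 31631/62474) = 422 - 1*6163396641/4516058038 = 422 - 6163396641/4516058038 = 1899613095395/4516058038 ≈ 420.64)
L - 460234 = 1899613095395/4516058038 - 460234 = -2076543841965497/4516058038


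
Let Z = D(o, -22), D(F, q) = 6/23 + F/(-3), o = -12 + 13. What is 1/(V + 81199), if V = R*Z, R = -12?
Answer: 23/1867597 ≈ 1.2315e-5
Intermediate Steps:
o = 1
D(F, q) = 6/23 - F/3 (D(F, q) = 6*(1/23) + F*(-⅓) = 6/23 - F/3)
Z = -5/69 (Z = 6/23 - ⅓*1 = 6/23 - ⅓ = -5/69 ≈ -0.072464)
V = 20/23 (V = -12*(-5/69) = 20/23 ≈ 0.86957)
1/(V + 81199) = 1/(20/23 + 81199) = 1/(1867597/23) = 23/1867597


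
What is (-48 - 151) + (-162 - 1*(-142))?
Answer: -219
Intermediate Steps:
(-48 - 151) + (-162 - 1*(-142)) = -199 + (-162 + 142) = -199 - 20 = -219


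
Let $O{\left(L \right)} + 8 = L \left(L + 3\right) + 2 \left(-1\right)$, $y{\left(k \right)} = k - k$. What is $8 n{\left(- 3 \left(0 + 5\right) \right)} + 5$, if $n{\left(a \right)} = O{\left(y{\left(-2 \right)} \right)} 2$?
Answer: $-155$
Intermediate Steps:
$y{\left(k \right)} = 0$
$O{\left(L \right)} = -10 + L \left(3 + L\right)$ ($O{\left(L \right)} = -8 + \left(L \left(L + 3\right) + 2 \left(-1\right)\right) = -8 + \left(L \left(3 + L\right) - 2\right) = -8 + \left(-2 + L \left(3 + L\right)\right) = -10 + L \left(3 + L\right)$)
$n{\left(a \right)} = -20$ ($n{\left(a \right)} = \left(-10 + 0^{2} + 3 \cdot 0\right) 2 = \left(-10 + 0 + 0\right) 2 = \left(-10\right) 2 = -20$)
$8 n{\left(- 3 \left(0 + 5\right) \right)} + 5 = 8 \left(-20\right) + 5 = -160 + 5 = -155$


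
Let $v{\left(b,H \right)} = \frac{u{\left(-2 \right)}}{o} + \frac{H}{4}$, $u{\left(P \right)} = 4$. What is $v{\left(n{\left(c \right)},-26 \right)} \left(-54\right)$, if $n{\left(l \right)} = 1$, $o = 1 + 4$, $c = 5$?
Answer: $\frac{1539}{5} \approx 307.8$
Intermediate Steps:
$o = 5$
$v{\left(b,H \right)} = \frac{4}{5} + \frac{H}{4}$
$v{\left(n{\left(c \right)},-26 \right)} \left(-54\right) = \left(\frac{4}{5} + \frac{1}{4} \left(-26\right)\right) \left(-54\right) = \left(\frac{4}{5} - \frac{13}{2}\right) \left(-54\right) = \left(- \frac{57}{10}\right) \left(-54\right) = \frac{1539}{5}$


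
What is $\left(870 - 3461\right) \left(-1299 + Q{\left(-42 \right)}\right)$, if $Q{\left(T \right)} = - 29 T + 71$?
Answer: $25910$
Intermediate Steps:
$Q{\left(T \right)} = 71 - 29 T$
$\left(870 - 3461\right) \left(-1299 + Q{\left(-42 \right)}\right) = \left(870 - 3461\right) \left(-1299 + \left(71 - -1218\right)\right) = - 2591 \left(-1299 + \left(71 + 1218\right)\right) = - 2591 \left(-1299 + 1289\right) = \left(-2591\right) \left(-10\right) = 25910$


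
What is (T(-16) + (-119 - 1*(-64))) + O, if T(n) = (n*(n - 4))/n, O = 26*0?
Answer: -75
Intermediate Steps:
O = 0
T(n) = -4 + n (T(n) = (n*(-4 + n))/n = -4 + n)
(T(-16) + (-119 - 1*(-64))) + O = ((-4 - 16) + (-119 - 1*(-64))) + 0 = (-20 + (-119 + 64)) + 0 = (-20 - 55) + 0 = -75 + 0 = -75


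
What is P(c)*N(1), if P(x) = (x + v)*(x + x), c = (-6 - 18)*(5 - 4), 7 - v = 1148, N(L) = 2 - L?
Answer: 55920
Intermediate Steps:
v = -1141 (v = 7 - 1*1148 = 7 - 1148 = -1141)
c = -24 (c = -24*1 = -24)
P(x) = 2*x*(-1141 + x) (P(x) = (x - 1141)*(x + x) = (-1141 + x)*(2*x) = 2*x*(-1141 + x))
P(c)*N(1) = (2*(-24)*(-1141 - 24))*(2 - 1*1) = (2*(-24)*(-1165))*(2 - 1) = 55920*1 = 55920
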